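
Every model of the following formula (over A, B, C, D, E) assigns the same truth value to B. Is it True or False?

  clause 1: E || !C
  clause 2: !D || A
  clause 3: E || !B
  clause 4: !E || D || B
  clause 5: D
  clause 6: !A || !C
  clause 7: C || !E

False

Suppose B = true.
The clause (E) is unit, so E = true.
The clause (D) is unit, so D = true.
The clause (A) is unit, so A = true.
The clause (!C) is unit, so C = false.
But (C) is also a unit clause — contradiction.
So every satisfying assignment has B = False.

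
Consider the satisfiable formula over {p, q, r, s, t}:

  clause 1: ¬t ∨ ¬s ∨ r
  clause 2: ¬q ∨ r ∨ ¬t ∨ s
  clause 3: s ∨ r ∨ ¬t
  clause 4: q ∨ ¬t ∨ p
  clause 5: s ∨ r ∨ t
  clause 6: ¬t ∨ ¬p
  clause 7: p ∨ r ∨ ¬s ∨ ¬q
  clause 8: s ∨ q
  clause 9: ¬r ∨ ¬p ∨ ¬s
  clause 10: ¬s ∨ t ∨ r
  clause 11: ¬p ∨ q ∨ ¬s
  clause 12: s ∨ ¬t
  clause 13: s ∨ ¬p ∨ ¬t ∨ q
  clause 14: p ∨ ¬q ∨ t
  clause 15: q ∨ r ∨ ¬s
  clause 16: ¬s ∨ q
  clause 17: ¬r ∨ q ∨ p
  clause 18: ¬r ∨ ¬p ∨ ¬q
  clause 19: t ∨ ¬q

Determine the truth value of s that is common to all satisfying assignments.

Suppose s = False.
From the singleton clause (q), q = True.
From the singleton clause (¬t), t = False.
That conflicts with the unit clause (t).
So every satisfying assignment has s = True.

True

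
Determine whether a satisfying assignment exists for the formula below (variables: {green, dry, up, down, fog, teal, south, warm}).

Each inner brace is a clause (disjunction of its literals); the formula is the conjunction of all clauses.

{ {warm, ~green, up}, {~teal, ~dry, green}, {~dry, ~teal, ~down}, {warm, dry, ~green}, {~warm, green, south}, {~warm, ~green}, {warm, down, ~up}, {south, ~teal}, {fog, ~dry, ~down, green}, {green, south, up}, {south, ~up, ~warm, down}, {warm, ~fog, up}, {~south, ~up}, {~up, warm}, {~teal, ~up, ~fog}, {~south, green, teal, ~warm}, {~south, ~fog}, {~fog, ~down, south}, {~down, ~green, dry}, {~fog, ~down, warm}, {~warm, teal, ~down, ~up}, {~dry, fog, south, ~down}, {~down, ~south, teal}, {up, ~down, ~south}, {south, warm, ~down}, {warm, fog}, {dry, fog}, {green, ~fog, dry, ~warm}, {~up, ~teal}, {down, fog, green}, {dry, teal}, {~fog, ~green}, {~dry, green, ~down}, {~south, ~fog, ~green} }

Try warm = 0.
Unit clause (~up) forces up = 0.
Unit clause (~green) forces green = 0.
Unit clause (south) forces south = 1.
Unit clause (~fog) forces fog = 0.
But (fog) is also a unit clause — contradiction.
So warm must be the other value — set warm = 1.
Unit clause (~green) forces green = 0.
Unit clause (south) forces south = 1.
Unit clause (~up) forces up = 0.
Unit clause (teal) forces teal = 1.
Unit clause (~dry) forces dry = 0.
Unit clause (~fog) forces fog = 0.
But (fog) is also a unit clause — contradiction.
Both values of warm lead to a conflict.
No assignment satisfies every clause.

Unsatisfiable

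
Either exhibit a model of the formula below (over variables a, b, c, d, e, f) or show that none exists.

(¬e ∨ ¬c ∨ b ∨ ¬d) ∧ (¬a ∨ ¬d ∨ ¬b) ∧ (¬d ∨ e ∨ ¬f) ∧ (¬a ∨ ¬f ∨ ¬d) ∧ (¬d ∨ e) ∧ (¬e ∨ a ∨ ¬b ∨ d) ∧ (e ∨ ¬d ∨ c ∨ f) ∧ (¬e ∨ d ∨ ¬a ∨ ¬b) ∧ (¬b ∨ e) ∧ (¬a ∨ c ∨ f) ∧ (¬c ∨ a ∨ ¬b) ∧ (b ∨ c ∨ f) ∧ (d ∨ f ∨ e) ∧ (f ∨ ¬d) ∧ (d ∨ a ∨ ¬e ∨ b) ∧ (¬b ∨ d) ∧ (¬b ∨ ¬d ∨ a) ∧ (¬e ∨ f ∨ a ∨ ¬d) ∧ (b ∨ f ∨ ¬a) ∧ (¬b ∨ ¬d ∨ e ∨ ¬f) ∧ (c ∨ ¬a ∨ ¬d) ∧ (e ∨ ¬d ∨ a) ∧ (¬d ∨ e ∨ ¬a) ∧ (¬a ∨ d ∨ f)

a ↦ False,  b ↦ False,  c ↦ True,  d ↦ False,  e ↦ False,  f ↦ True

Case d = False:
Unit clause (¬b) forces b = False.
Case c = True:
Case f = True:
Case a = False:
Unit clause (¬e) forces e = False.
Every clause now holds.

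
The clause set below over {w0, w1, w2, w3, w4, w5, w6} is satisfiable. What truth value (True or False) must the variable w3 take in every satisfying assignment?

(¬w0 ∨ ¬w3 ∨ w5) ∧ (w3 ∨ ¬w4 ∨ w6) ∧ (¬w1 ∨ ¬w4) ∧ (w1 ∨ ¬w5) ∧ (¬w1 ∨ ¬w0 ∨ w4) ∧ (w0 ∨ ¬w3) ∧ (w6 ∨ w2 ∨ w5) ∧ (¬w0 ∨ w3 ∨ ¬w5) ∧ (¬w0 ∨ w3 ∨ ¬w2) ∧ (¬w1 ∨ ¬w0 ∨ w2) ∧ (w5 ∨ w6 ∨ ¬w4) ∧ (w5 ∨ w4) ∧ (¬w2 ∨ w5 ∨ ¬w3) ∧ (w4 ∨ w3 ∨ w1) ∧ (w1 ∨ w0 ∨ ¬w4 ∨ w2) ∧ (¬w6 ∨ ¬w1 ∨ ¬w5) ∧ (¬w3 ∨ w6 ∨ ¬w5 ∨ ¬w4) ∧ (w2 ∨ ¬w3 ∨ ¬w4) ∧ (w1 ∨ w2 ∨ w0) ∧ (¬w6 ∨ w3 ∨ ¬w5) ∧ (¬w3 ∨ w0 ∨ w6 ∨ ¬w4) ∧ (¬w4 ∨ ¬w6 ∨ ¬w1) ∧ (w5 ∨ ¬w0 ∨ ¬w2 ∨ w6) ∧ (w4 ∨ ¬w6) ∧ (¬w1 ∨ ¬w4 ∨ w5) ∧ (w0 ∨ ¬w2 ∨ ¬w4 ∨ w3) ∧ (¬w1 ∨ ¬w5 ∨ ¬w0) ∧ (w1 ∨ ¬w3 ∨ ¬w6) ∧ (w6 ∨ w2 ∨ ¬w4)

Suppose w3 = True.
Unit clause (w0) forces w0 = True.
Unit clause (w5) forces w5 = True.
Unit clause (w1) forces w1 = True.
That conflicts with the unit clause (¬w1).
So every satisfying assignment has w3 = False.

False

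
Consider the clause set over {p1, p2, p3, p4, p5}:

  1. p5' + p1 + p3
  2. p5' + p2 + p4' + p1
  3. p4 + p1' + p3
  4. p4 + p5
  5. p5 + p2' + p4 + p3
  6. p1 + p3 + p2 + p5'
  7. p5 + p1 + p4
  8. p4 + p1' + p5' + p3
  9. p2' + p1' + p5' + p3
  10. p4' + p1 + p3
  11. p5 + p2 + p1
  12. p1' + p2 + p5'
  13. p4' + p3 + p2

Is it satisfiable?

Branch on p4: set p4 = 0.
From the singleton clause (p5), p5 = 1.
Branch on p1: set p1 = 1.
From the singleton clause (p3), p3 = 1.
From the singleton clause (p2), p2 = 1.
This assignment satisfies each clause.
A satisfying assignment: p1 ↦ 1, p2 ↦ 1, p3 ↦ 1, p4 ↦ 0, p5 ↦ 1.

Yes, satisfiable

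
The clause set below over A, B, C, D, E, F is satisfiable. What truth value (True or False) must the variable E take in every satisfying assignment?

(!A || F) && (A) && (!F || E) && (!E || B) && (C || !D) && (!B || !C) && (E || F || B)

Suppose E = false.
(A) alone gives A = true.
(F) alone gives F = true.
Now (!F) is unsatisfied and unit — conflict.
So every satisfying assignment has E = True.

True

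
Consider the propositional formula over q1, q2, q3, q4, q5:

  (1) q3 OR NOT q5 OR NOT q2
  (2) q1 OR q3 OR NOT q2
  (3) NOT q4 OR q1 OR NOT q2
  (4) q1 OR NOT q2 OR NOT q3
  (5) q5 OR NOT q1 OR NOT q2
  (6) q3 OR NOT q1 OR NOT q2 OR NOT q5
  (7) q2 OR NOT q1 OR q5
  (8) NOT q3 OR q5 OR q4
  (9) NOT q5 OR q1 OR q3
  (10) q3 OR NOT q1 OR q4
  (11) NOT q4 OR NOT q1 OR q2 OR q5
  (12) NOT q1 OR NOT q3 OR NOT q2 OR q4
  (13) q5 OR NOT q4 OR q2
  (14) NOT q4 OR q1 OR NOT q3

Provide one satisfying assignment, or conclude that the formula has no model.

Branch on q3: set q3 = true.
Branch on q1: set q1 = false.
(NOT q2) alone gives q2 = false.
(NOT q4) alone gives q4 = false.
(q5) alone gives q5 = true.
Every clause now holds.

q1 ↦ false, q2 ↦ false, q3 ↦ true, q4 ↦ false, q5 ↦ true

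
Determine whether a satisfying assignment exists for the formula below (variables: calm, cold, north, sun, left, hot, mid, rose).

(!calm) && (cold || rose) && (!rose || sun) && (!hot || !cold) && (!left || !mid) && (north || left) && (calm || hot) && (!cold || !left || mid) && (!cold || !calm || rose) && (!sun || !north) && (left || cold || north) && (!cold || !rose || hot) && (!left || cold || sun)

(!calm) alone gives calm = false.
(hot) alone gives hot = true.
(!cold) alone gives cold = false.
(rose) alone gives rose = true.
(sun) alone gives sun = true.
(!north) alone gives north = false.
(left) alone gives left = true.
(!mid) alone gives mid = false.
This assignment satisfies each clause.
A satisfying assignment: calm=false,  cold=false,  north=false,  sun=true,  left=true,  hot=true,  mid=false,  rose=true.

Satisfiable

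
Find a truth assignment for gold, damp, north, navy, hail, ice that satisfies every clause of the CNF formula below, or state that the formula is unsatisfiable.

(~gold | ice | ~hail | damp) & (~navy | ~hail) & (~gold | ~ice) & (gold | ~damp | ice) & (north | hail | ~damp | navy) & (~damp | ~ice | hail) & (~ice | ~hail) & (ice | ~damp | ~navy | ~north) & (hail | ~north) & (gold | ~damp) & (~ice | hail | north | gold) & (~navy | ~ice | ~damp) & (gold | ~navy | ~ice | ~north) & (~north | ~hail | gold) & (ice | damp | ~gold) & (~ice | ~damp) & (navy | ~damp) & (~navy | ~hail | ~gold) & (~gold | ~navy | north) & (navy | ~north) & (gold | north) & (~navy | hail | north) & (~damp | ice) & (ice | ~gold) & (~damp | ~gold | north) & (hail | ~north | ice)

Case navy = 0:
Unit clause (~damp) forces damp = 0.
Unit clause (~north) forces north = 0.
Unit clause (gold) forces gold = 1.
Unit clause (~ice) forces ice = 0.
That conflicts with the unit clause (ice).
So navy must be the other value — set navy = 1.
Unit clause (~hail) forces hail = 0.
Unit clause (~north) forces north = 0.
That conflicts with the unit clause (north).
Both values of navy lead to a conflict.

UNSATISFIABLE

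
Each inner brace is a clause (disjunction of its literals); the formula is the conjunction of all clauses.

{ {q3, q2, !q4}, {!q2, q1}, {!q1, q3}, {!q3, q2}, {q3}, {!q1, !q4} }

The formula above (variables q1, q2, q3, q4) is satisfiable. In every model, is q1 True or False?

True

Suppose q1 = false.
From the singleton clause (!q2), q2 = false.
From the singleton clause (!q3), q3 = false.
But (q3) is also a unit clause — contradiction.
So every satisfying assignment has q1 = True.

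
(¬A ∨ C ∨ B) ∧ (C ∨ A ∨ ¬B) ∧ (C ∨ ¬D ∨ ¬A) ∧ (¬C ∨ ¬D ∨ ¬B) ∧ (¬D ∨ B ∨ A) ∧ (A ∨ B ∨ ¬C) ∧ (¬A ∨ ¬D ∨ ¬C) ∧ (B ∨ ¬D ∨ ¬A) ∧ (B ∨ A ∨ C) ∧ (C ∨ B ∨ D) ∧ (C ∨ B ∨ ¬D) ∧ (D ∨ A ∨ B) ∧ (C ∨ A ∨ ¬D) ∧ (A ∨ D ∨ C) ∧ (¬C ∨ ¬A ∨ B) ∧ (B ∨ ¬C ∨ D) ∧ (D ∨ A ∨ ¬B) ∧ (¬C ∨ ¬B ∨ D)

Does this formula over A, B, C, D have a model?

Branch on A: set A = True.
Branch on C: set C = False.
Unit clause (B) forces B = True.
Unit clause (¬D) forces D = False.
Every clause now holds.
A satisfying assignment: A: True, B: True, C: False, D: False.

Yes, satisfiable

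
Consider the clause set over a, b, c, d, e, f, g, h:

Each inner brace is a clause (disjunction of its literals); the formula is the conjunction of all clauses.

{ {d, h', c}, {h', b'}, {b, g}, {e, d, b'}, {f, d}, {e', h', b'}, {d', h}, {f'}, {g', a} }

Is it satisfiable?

Yes, satisfiable

(f') alone gives f = 0.
(d) alone gives d = 1.
(h) alone gives h = 1.
(b') alone gives b = 0.
(g) alone gives g = 1.
(a) alone gives a = 1.
No clause remains; c, e are free.
A satisfying assignment: a=1; b=0; c=0; d=1; e=1; f=0; g=1; h=1.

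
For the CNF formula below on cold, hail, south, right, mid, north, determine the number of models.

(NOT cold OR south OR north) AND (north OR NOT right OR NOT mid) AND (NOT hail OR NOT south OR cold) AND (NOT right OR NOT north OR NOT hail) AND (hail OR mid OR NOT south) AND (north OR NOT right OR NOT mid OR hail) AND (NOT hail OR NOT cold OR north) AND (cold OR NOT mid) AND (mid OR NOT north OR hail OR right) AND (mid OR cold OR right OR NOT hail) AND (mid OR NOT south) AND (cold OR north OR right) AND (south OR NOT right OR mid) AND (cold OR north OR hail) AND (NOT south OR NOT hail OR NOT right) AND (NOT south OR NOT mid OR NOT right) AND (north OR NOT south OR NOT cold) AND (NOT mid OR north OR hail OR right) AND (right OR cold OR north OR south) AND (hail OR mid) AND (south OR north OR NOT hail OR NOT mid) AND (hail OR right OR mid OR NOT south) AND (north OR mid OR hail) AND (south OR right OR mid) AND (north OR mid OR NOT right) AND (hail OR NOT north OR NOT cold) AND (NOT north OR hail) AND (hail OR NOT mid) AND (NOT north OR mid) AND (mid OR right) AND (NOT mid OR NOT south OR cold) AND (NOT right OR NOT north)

There are 2^6 = 64 truth assignments over (cold, hail, south, right, mid, north).
Split on right. With right = true, the clauses containing right are satisfied and NOT right drops from the rest; 0 of the 2^5 = 32 assignments to the other variables satisfy what remains.
With right = false, by the same count on the reduced clause set, 2 assignments work.
(One model: cold=T, hail=T, south=F, right=F, mid=T, north=T.)
Total: 0 + 2 = 2.

2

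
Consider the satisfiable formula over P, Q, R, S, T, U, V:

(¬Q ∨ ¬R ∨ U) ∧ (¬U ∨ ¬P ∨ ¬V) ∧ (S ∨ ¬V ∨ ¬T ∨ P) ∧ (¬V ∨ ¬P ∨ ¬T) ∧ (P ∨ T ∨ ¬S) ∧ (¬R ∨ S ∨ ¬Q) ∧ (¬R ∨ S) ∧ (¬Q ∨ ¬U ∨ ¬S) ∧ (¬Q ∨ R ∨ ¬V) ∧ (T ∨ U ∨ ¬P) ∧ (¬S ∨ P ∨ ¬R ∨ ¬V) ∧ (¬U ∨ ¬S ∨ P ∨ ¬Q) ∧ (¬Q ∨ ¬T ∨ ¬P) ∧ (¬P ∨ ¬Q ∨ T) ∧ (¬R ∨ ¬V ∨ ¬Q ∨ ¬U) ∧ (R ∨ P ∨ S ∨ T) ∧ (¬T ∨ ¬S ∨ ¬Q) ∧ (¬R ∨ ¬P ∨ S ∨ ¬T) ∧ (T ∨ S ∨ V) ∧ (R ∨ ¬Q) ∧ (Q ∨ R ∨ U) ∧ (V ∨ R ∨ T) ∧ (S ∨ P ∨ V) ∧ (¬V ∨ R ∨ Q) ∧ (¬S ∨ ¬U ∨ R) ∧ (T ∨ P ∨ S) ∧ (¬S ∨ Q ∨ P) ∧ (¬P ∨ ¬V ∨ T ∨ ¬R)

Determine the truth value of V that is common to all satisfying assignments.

Suppose V = True.
Case U = False:
Case Q = False:
(R) alone gives R = True.
(S) alone gives S = True.
(P) alone gives P = True.
(¬T) alone gives T = False.
But (T) is also a unit clause — contradiction.
So Q must be the other value — set Q = True.
(¬R) alone gives R = False.
But (R) is also a unit clause — contradiction.
Both values of Q lead to a conflict.
So U must be the other value — set U = True.
(¬P) alone gives P = False.
Case S = True:
(T) alone gives T = True.
(¬Q) alone gives Q = False.
But (Q) is also a unit clause — contradiction.
So S must be the other value — set S = False.
(¬T) alone gives T = False.
But (T) is also a unit clause — contradiction.
Both values of S lead to a conflict.
Both values of U lead to a conflict.
So every satisfying assignment has V = False.

False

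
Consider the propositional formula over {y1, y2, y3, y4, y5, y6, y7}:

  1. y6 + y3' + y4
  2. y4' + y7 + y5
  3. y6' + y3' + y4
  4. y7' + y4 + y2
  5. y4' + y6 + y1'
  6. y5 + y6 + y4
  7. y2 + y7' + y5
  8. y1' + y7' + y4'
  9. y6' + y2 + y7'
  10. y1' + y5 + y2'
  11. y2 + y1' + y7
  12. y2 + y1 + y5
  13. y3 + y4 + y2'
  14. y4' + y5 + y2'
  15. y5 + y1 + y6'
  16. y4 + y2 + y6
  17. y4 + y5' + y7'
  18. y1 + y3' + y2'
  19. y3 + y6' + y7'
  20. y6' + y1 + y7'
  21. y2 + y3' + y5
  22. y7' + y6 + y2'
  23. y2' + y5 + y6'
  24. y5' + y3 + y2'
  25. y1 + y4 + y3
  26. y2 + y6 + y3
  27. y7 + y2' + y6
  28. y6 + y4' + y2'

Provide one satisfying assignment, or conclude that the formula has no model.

Case y6 = 0:
Case y3 = 1:
From the singleton clause (y4), y4 = 1.
From the singleton clause (y1'), y1 = 0.
From the singleton clause (y2'), y2 = 0.
From the singleton clause (y5), y5 = 1.
All clauses hold; y7 can take either value.

y1=0; y2=0; y3=1; y4=1; y5=1; y6=0; y7=0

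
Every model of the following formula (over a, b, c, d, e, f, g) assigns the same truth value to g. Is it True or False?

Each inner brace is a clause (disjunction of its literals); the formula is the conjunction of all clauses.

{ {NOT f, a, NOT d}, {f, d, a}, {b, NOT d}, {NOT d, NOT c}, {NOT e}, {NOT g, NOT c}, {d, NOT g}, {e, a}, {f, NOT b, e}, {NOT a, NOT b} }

False

Suppose g = true.
Unit clause (NOT e) forces e = false.
Unit clause (NOT c) forces c = false.
Unit clause (d) forces d = true.
Unit clause (b) forces b = true.
Unit clause (a) forces a = true.
Now (NOT a) is unsatisfied and unit — conflict.
So every satisfying assignment has g = False.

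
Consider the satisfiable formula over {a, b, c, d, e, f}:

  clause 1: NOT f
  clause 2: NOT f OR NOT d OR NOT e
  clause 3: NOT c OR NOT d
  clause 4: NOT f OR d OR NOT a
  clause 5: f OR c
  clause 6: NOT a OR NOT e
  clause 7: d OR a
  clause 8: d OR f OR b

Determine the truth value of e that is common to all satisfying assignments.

False

Suppose e = true.
Unit clause (NOT f) forces f = false.
Unit clause (c) forces c = true.
Unit clause (NOT d) forces d = false.
Unit clause (NOT a) forces a = false.
That conflicts with the unit clause (a).
So every satisfying assignment has e = False.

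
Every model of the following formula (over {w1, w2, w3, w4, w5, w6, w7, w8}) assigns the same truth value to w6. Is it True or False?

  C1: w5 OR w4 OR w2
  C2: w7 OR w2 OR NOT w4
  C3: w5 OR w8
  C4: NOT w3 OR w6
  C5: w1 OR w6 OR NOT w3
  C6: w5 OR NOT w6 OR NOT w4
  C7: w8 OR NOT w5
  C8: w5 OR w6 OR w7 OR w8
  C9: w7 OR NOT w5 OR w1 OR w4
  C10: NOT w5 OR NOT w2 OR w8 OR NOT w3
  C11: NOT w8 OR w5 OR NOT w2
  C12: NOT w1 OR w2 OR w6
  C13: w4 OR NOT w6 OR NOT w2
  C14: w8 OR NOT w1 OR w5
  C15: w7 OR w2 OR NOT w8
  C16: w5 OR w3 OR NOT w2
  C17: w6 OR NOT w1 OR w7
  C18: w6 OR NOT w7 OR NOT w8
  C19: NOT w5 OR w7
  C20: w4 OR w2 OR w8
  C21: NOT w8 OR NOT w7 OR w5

Suppose w6 = false.
(NOT w3) alone gives w3 = false.
Suppose w5 = true.
(w8) alone gives w8 = true.
(NOT w7) alone gives w7 = false.
Now (w7) is unsatisfied and unit — conflict.
Backtrack on w5: now try w5 = false.
(w8) alone gives w8 = true.
(NOT w2) alone gives w2 = false.
(w4) alone gives w4 = true.
(w7) alone gives w7 = true.
Now (NOT w7) is unsatisfied and unit — conflict.
Both values of w5 lead to a conflict.
So every satisfying assignment has w6 = True.

True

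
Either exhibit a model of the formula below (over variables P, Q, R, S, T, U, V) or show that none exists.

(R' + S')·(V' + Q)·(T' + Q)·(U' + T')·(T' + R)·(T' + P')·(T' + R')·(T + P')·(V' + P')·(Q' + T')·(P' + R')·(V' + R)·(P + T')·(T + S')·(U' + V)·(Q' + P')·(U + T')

P ↦ 0, Q ↦ 1, R ↦ 0, S ↦ 0, T ↦ 0, U ↦ 0, V ↦ 0

Suppose R = 0.
(T') alone gives T = 0.
(P') alone gives P = 0.
(V') alone gives V = 0.
(S') alone gives S = 0.
(U') alone gives U = 0.
All clauses hold; Q can take either value.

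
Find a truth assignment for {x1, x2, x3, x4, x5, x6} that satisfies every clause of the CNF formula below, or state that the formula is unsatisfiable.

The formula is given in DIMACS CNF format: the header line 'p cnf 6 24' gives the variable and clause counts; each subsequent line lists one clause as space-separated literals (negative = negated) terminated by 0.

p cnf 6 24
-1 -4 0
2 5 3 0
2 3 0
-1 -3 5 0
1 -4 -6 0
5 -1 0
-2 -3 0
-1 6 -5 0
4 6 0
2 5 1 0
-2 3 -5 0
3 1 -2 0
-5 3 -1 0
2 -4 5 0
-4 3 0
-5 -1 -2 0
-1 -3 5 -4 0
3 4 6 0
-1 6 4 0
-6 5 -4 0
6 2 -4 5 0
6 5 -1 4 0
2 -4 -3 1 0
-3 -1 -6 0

Case x1 = False:
Case x2 = False:
Unit clause (x3) forces x3 = True.
Unit clause (x5) forces x5 = True.
Unit clause (¬x4) forces x4 = False.
Unit clause (x6) forces x6 = True.
Every clause now holds.

x1: False, x2: False, x3: True, x4: False, x5: True, x6: True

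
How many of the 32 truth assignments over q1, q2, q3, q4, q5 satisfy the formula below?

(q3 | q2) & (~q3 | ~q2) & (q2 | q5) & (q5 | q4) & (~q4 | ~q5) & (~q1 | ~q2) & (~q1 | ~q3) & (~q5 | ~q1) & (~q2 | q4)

2

There are 2^5 = 32 truth assignments over (q1, q2, q3, q4, q5).
Split on q4. With q4 = 1, the clauses containing q4 are satisfied and ~q4 drops from the rest; 1 of the 2^4 = 16 assignments to the other variables satisfy what remains.
With q4 = 0, by the same count on the reduced clause set, 1 assignment works.
Total: 1 + 1 = 2.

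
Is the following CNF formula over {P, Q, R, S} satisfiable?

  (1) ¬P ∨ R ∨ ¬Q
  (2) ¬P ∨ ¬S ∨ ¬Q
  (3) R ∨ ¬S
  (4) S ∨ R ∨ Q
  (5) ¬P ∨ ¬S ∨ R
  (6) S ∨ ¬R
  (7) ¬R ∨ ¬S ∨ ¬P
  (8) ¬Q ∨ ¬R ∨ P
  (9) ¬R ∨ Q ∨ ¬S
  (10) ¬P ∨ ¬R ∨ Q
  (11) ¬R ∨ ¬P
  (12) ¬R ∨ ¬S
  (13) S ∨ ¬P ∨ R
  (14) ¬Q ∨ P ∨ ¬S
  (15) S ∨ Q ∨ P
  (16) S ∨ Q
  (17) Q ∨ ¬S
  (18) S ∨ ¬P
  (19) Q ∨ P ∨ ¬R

Yes, satisfiable

Case R = False:
(¬S) alone gives S = False.
(Q) alone gives Q = True.
(¬P) alone gives P = False.
All clauses are satisfied.
A satisfying assignment: P: False,  Q: True,  R: False,  S: False.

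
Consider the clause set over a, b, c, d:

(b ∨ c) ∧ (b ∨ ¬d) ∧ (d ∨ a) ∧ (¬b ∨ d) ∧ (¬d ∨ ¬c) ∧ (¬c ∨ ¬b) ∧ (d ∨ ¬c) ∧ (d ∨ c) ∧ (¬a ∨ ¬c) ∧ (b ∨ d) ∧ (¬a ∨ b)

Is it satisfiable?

Satisfiable

Case b = True:
The clause (d) is unit, so d = True.
The clause (¬c) is unit, so c = False.
Every clause is now satisfied; a is unconstrained.
A satisfying assignment: a=False; b=True; c=False; d=True.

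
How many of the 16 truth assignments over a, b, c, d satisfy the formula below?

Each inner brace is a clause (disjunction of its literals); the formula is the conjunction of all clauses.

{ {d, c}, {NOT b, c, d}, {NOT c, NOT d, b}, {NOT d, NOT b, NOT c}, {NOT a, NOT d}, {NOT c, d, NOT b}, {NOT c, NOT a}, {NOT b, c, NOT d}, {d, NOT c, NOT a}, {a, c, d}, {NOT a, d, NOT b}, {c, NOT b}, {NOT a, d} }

There are 2^4 = 16 truth assignments over (a, b, c, d).
Check each against the 13 clauses (columns in the order a, b, c, d):
  F F F F  ✗ fails (d OR c)
  F F F T  ✓ satisfies all
  F F T F  ✓ satisfies all
  F F T T  ✗ fails (NOT c OR NOT d OR b)
  F T F F  ✗ fails (d OR c)
  F T F T  ✗ fails (NOT b OR c OR NOT d)
  F T T F  ✗ fails (NOT c OR d OR NOT b)
  F T T T  ✗ fails (NOT d OR NOT b OR NOT c)
  T F F F  ✗ fails (d OR c)
  T F F T  ✗ fails (NOT a OR NOT d)
  T F T F  ✗ fails (NOT c OR NOT a)
  T F T T  ✗ fails (NOT c OR NOT d OR b)
  T T F F  ✗ fails (d OR c)
  T T F T  ✗ fails (NOT a OR NOT d)
  T T T F  ✗ fails (NOT c OR d OR NOT b)
  T T T T  ✗ fails (NOT d OR NOT b OR NOT c)
2 of the 16 rows are models.

2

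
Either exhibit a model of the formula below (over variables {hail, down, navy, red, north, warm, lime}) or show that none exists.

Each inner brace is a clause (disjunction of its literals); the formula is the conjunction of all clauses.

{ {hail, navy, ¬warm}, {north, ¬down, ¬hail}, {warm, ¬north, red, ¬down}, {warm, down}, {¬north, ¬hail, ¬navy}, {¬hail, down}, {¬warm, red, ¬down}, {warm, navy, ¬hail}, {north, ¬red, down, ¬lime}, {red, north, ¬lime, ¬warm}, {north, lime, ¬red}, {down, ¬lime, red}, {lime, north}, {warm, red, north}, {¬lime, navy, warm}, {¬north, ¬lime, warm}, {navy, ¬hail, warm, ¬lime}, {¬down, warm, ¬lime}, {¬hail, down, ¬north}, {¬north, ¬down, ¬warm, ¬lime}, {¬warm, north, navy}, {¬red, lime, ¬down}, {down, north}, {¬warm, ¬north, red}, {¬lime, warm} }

Case warm = True:
Case hail = False:
(navy) alone gives navy = True.
Case red = True:
Case north = False:
(lime) alone gives lime = True.
(down) alone gives down = True.
This assignment satisfies each clause.

hail ↦ False; down ↦ True; navy ↦ True; red ↦ True; north ↦ False; warm ↦ True; lime ↦ True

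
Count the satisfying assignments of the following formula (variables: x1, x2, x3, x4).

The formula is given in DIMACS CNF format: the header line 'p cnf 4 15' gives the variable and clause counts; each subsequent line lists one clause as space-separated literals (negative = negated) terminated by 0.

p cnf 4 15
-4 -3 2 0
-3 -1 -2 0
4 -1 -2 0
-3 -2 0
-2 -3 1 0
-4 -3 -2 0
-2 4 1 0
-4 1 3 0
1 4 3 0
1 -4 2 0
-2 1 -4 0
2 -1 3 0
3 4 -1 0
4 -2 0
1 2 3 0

There are 2^4 = 16 truth assignments over (x1, x2, x3, x4).
Check each against the 15 clauses (columns in the order x1, x2, x3, x4):
  F F F F  ✗ fails (x1 ∨ x4 ∨ x3)
  F F F T  ✗ fails (¬x4 ∨ x1 ∨ x3)
  F F T F  ✓ satisfies all
  F F T T  ✗ fails (¬x4 ∨ ¬x3 ∨ x2)
  F T F F  ✗ fails (¬x2 ∨ x4 ∨ x1)
  F T F T  ✗ fails (¬x4 ∨ x1 ∨ x3)
  F T T F  ✗ fails (¬x3 ∨ ¬x2)
  F T T T  ✗ fails (¬x3 ∨ ¬x2)
  T F F F  ✗ fails (x2 ∨ ¬x1 ∨ x3)
  T F F T  ✗ fails (x2 ∨ ¬x1 ∨ x3)
  T F T F  ✓ satisfies all
  T F T T  ✗ fails (¬x4 ∨ ¬x3 ∨ x2)
  T T F F  ✗ fails (x4 ∨ ¬x1 ∨ ¬x2)
  T T F T  ✓ satisfies all
  T T T F  ✗ fails (¬x3 ∨ ¬x1 ∨ ¬x2)
  T T T T  ✗ fails (¬x3 ∨ ¬x1 ∨ ¬x2)
3 of the 16 rows are models.

3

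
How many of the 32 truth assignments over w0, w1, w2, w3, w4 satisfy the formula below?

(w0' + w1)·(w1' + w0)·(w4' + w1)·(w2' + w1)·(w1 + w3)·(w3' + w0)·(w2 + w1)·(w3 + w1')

4

There are 2^5 = 32 truth assignments over (w0, w1, w2, w3, w4).
Split on w0. With w0 = 1, the clauses containing w0 are satisfied and w0' drops from the rest; 4 of the 2^4 = 16 assignments to the other variables satisfy what remains.
With w0 = 0, by the same count on the reduced clause set, 0 assignments work.
(One model: w0=T, w1=T, w2=F, w3=T, w4=F.)
Total: 4 + 0 = 4.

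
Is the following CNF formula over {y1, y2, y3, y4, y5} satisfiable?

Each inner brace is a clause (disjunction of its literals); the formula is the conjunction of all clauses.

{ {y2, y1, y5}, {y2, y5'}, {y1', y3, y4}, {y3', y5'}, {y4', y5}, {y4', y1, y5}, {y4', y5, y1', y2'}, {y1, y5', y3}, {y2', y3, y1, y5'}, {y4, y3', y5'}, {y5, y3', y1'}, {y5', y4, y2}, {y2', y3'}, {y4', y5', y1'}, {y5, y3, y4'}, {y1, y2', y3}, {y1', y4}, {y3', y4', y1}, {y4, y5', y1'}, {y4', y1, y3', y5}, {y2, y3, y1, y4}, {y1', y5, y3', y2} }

Branch on y2: set y2 = 1.
(y3') alone gives y3 = 0.
(y1) alone gives y1 = 1.
(y4) alone gives y4 = 1.
(y5) alone gives y5 = 1.
But (y5') is also a unit clause — contradiction.
So y2 must be the other value — set y2 = 0.
(y5') alone gives y5 = 0.
(y1) alone gives y1 = 1.
(y4') alone gives y4 = 0.
But (y4) is also a unit clause — contradiction.
Both values of y2 lead to a conflict.
No assignment satisfies every clause.

No, unsatisfiable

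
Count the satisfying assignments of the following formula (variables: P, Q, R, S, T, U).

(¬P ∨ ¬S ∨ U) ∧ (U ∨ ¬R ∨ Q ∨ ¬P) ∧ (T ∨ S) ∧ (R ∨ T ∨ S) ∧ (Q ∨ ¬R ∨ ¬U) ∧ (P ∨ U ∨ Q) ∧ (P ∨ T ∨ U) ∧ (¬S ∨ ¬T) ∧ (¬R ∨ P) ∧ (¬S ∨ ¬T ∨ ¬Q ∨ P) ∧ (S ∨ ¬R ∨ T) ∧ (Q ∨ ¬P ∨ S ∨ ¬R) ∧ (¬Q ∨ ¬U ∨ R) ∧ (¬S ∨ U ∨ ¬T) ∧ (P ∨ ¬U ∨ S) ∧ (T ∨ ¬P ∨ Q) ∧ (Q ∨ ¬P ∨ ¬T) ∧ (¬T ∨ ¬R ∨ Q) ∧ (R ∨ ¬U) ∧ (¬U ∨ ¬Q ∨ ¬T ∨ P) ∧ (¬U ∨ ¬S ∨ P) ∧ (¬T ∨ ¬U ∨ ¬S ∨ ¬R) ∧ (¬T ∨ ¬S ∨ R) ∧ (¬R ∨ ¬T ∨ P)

There are 2^6 = 64 truth assignments over (P, Q, R, S, T, U).
Split on U. With U = True, the clauses containing U are satisfied and ¬U drops from the rest; 2 of the 2^5 = 32 assignments to the other variables satisfy what remains.
With U = False, by the same count on the reduced clause set, 3 assignments work.
(One model: P=F, Q=T, R=F, S=F, T=T, U=F.)
Total: 2 + 3 = 5.

5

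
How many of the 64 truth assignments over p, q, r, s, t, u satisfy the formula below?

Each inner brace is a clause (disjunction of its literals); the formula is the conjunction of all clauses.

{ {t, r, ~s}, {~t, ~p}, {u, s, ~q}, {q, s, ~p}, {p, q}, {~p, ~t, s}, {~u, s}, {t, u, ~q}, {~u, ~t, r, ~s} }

There are 2^6 = 64 truth assignments over (p, q, r, s, t, u).
Split on u. With u = 1, the clauses containing u are satisfied and ~u drops from the rest; 4 of the 2^5 = 32 assignments to the other variables satisfy what remains.
With u = 0, by the same count on the reduced clause set, 3 assignments work.
(One model: p=F, q=T, r=F, s=T, t=T, u=F.)
Total: 4 + 3 = 7.

7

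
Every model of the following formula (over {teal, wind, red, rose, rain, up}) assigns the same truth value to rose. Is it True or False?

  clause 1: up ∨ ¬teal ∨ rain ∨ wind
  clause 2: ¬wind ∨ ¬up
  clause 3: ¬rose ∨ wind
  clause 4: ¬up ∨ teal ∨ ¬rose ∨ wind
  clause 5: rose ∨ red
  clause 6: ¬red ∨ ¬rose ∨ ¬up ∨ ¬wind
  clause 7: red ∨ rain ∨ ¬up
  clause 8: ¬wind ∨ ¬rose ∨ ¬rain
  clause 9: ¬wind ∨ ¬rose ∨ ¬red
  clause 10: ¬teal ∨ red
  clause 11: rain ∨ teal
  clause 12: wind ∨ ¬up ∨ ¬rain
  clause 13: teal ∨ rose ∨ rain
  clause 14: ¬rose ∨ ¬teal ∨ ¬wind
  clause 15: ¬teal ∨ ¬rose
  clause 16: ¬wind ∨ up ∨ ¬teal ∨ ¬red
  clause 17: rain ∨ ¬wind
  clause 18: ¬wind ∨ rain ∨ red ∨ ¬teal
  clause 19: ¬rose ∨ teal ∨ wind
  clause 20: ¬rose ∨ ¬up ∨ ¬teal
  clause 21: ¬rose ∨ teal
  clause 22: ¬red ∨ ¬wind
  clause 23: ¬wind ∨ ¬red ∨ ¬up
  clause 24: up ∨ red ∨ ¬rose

Suppose rose = True.
(wind) alone gives wind = True.
(¬up) alone gives up = False.
(¬rain) alone gives rain = False.
Now (rain) is unsatisfied and unit — conflict.
So every satisfying assignment has rose = False.

False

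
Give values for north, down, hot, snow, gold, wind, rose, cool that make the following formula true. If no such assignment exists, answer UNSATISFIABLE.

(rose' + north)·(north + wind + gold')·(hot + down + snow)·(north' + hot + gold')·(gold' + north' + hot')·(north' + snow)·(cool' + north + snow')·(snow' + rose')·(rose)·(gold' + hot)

UNSATISFIABLE

From the singleton clause (rose), rose = 1.
From the singleton clause (north), north = 1.
From the singleton clause (snow), snow = 1.
That conflicts with the unit clause (snow').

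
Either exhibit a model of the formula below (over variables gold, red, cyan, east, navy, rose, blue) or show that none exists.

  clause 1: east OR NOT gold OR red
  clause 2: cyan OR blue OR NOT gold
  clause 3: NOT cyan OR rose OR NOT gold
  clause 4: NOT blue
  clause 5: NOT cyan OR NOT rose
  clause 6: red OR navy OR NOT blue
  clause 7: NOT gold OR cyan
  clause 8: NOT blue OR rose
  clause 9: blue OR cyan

Unit clause (NOT blue) forces blue = false.
Unit clause (cyan) forces cyan = true.
Unit clause (NOT rose) forces rose = false.
Unit clause (NOT gold) forces gold = false.
All clauses hold; red, east, navy can take either value.

gold: false,  red: true,  cyan: true,  east: false,  navy: false,  rose: false,  blue: false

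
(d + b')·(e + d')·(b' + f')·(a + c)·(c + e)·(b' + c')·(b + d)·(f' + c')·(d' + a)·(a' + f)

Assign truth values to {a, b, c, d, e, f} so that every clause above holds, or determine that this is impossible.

Suppose d = 1.
The clause (e) is unit, so e = 1.
The clause (a) is unit, so a = 1.
The clause (f) is unit, so f = 1.
The clause (b') is unit, so b = 0.
The clause (c') is unit, so c = 0.
All clauses are satisfied.

a: 1; b: 0; c: 0; d: 1; e: 1; f: 1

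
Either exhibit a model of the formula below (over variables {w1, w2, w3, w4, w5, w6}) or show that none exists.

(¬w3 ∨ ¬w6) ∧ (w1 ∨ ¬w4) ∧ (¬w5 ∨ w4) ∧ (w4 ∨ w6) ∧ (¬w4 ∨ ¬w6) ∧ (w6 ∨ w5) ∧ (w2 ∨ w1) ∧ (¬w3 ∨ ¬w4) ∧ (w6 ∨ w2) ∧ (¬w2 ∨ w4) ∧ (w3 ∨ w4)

Try w3 = False.
From the singleton clause (w4), w4 = True.
From the singleton clause (w1), w1 = True.
From the singleton clause (¬w6), w6 = False.
From the singleton clause (w5), w5 = True.
From the singleton clause (w2), w2 = True.
Every clause now holds.

w1: True,  w2: True,  w3: False,  w4: True,  w5: True,  w6: False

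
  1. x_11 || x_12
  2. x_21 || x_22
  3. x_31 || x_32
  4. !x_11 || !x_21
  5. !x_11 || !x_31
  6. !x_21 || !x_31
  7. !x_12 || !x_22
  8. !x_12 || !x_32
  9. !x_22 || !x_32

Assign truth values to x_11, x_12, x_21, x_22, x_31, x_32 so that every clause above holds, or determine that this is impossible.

Suppose x_11 = true.
Unit clause (!x_21) forces x_21 = false.
Unit clause (x_22) forces x_22 = true.
Unit clause (!x_31) forces x_31 = false.
Unit clause (x_32) forces x_32 = true.
Now (!x_32) is unsatisfied and unit — conflict.
That branch fails; take x_11 = false instead.
Unit clause (x_12) forces x_12 = true.
Unit clause (!x_22) forces x_22 = false.
Unit clause (x_21) forces x_21 = true.
Unit clause (!x_31) forces x_31 = false.
Unit clause (x_32) forces x_32 = true.
Now (!x_32) is unsatisfied and unit — conflict.
Both values of x_11 lead to a conflict.

UNSATISFIABLE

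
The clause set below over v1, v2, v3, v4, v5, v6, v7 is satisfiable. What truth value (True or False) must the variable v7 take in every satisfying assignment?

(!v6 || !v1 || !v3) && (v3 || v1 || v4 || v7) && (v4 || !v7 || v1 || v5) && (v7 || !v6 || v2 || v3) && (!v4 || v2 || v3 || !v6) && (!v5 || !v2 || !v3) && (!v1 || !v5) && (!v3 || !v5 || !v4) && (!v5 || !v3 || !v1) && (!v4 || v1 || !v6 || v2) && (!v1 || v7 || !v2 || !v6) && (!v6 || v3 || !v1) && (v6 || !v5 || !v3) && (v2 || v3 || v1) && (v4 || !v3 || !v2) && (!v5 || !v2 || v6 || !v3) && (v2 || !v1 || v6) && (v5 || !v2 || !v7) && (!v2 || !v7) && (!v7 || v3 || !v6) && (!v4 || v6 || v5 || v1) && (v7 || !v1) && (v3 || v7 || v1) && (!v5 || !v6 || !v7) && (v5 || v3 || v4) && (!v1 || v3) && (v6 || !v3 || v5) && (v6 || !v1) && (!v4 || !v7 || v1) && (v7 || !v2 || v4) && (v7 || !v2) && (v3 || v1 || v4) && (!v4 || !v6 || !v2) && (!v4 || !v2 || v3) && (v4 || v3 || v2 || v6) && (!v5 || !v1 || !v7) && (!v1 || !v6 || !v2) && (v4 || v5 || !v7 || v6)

Suppose v7 = true.
Unit clause (!v2) forces v2 = false.
Suppose v1 = false.
Unit clause (v3) forces v3 = true.
Unit clause (!v4) forces v4 = false.
Unit clause (v5) forces v5 = true.
Unit clause (v6) forces v6 = true.
But (!v6) is also a unit clause — contradiction.
Backtrack on v1: now try v1 = true.
Unit clause (!v5) forces v5 = false.
Unit clause (v6) forces v6 = true.
Unit clause (!v3) forces v3 = false.
But (v3) is also a unit clause — contradiction.
Either choice for v1 ends in contradiction.
So every satisfying assignment has v7 = False.

False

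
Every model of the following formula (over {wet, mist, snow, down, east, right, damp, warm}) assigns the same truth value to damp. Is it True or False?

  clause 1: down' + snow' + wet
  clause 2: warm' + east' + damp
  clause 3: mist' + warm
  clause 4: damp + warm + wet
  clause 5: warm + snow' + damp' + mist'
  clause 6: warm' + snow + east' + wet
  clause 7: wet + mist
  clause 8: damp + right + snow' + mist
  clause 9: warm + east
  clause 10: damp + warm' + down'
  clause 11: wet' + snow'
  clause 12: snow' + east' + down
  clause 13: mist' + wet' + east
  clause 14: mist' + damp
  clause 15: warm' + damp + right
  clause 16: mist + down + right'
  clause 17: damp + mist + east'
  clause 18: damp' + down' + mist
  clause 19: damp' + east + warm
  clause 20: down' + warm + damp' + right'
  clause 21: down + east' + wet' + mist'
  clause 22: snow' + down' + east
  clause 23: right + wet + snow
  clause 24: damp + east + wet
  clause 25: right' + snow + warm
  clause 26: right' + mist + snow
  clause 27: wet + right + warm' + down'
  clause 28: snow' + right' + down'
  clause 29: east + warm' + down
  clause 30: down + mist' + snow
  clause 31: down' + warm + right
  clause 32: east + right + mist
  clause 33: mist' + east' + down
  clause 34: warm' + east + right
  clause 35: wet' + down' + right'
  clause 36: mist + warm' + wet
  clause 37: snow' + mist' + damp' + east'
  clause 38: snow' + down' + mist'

True

Suppose damp = 0.
From the singleton clause (mist'), mist = 0.
From the singleton clause (wet), wet = 1.
From the singleton clause (snow'), snow = 0.
From the singleton clause (east'), east = 0.
From the singleton clause (warm), warm = 1.
From the singleton clause (down'), down = 0.
Now (down) is unsatisfied and unit — conflict.
So every satisfying assignment has damp = True.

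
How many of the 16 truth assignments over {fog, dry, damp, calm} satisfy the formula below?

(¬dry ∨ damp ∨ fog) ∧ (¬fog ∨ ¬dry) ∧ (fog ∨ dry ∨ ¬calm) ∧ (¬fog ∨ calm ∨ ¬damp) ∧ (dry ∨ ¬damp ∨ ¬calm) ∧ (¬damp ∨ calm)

4

There are 2^4 = 16 truth assignments over (fog, dry, damp, calm).
Check each against the 6 clauses (columns in the order fog, dry, damp, calm):
  F F F F  ✓ satisfies all
  F F F T  ✗ fails (fog ∨ dry ∨ ¬calm)
  F F T F  ✗ fails (¬damp ∨ calm)
  F F T T  ✗ fails (fog ∨ dry ∨ ¬calm)
  F T F F  ✗ fails (¬dry ∨ damp ∨ fog)
  F T F T  ✗ fails (¬dry ∨ damp ∨ fog)
  F T T F  ✗ fails (¬damp ∨ calm)
  F T T T  ✓ satisfies all
  T F F F  ✓ satisfies all
  T F F T  ✓ satisfies all
  T F T F  ✗ fails (¬fog ∨ calm ∨ ¬damp)
  T F T T  ✗ fails (dry ∨ ¬damp ∨ ¬calm)
  T T F F  ✗ fails (¬fog ∨ ¬dry)
  T T F T  ✗ fails (¬fog ∨ ¬dry)
  T T T F  ✗ fails (¬fog ∨ ¬dry)
  T T T T  ✗ fails (¬fog ∨ ¬dry)
4 of the 16 rows are models.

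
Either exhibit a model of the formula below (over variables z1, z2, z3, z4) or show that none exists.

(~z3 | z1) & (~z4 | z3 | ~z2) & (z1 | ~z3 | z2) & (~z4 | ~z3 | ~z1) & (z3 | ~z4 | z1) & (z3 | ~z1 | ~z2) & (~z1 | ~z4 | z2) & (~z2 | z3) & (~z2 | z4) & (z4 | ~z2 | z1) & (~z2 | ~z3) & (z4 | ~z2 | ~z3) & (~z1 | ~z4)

z1: 1,  z2: 0,  z3: 0,  z4: 0

Case z3 = 0:
From the singleton clause (~z2), z2 = 0.
Case z4 = 0:
No clause remains; z1 is free.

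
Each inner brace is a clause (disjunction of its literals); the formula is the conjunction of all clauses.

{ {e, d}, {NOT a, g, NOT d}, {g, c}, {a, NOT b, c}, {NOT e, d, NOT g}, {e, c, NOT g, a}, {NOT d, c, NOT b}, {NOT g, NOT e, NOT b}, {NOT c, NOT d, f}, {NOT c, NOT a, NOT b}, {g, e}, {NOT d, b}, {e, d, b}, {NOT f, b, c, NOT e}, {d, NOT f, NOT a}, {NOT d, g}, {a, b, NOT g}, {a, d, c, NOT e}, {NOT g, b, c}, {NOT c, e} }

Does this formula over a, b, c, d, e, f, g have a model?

Yes, satisfiable

Branch on e: set e = true.
Branch on g: set g = false.
(c) alone gives c = true.
(NOT d) alone gives d = false.
Branch on a: set a = false.
Every clause is now satisfied; b, f are unconstrained.
A satisfying assignment: a: false, b: false, c: true, d: false, e: true, f: true, g: false.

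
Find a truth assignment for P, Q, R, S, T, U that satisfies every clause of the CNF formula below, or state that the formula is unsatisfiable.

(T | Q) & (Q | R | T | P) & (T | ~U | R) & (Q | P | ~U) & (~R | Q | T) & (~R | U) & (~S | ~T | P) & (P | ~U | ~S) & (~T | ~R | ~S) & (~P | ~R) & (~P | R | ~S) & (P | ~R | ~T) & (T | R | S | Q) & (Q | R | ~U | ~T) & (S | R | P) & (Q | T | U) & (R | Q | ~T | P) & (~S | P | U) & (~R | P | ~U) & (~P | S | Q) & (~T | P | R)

Branch on T: set T = 1.
Branch on R: set R = 0.
(P) alone gives P = 1.
(~S) alone gives S = 0.
(Q) alone gives Q = 1.
Every clause is now satisfied; U is unconstrained.

P ↦ 1; Q ↦ 1; R ↦ 0; S ↦ 0; T ↦ 1; U ↦ 0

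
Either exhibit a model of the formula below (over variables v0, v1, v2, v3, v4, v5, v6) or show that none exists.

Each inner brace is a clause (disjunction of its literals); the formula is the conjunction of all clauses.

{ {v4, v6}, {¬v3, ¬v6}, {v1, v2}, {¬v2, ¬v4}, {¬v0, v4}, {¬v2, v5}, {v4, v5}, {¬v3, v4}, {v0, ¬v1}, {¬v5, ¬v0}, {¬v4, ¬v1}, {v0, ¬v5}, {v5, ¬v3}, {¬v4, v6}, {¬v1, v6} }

UNSATISFIABLE

Try v4 = True.
Unit clause (¬v2) forces v2 = False.
Unit clause (v1) forces v1 = True.
That conflicts with the unit clause (¬v1).
Undo v4 and try v4 = False.
Unit clause (v6) forces v6 = True.
Unit clause (¬v3) forces v3 = False.
Unit clause (¬v0) forces v0 = False.
Unit clause (v5) forces v5 = True.
That conflicts with the unit clause (¬v5).
Both values of v4 lead to a conflict.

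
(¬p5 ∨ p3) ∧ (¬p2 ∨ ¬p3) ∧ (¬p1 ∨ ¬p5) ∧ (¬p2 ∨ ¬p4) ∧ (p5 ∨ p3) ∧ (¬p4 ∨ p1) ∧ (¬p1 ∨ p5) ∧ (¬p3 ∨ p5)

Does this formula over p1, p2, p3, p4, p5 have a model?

Yes

Case p5 = True:
Unit clause (p3) forces p3 = True.
Unit clause (¬p2) forces p2 = False.
Unit clause (¬p1) forces p1 = False.
Unit clause (¬p4) forces p4 = False.
Every clause now holds.
A satisfying assignment: p1: False; p2: False; p3: True; p4: False; p5: True.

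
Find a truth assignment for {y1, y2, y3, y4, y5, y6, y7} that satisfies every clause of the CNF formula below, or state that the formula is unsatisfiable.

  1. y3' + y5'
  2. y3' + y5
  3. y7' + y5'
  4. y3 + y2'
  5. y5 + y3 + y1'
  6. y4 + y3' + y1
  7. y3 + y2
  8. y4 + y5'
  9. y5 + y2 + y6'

Suppose y3 = 0.
Unit clause (y2') forces y2 = 0.
That conflicts with the unit clause (y2).
That branch fails; take y3 = 1 instead.
Unit clause (y5') forces y5 = 0.
That conflicts with the unit clause (y5).
Neither y3 = 1 nor y3 = 0 works.

UNSATISFIABLE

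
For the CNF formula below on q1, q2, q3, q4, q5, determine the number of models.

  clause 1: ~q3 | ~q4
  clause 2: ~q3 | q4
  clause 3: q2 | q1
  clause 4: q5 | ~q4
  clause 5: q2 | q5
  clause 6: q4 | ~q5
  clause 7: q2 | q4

5

There are 2^5 = 32 truth assignments over (q1, q2, q3, q4, q5).
Split on q3. With q3 = 1, the clauses containing q3 are satisfied and ~q3 drops from the rest; 0 of the 2^4 = 16 assignments to the other variables satisfy what remains.
With q3 = 0, by the same count on the reduced clause set, 5 assignments work.
(One model: q1=F, q2=T, q3=F, q4=F, q5=F.)
Total: 0 + 5 = 5.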